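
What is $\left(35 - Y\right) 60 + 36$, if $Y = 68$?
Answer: $-1944$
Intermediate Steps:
$\left(35 - Y\right) 60 + 36 = \left(35 - 68\right) 60 + 36 = \left(-33\right) 60 + 36 = -1980 + 36 = -1944$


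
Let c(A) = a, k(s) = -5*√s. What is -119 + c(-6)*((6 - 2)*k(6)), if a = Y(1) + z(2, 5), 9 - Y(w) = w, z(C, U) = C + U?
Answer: -119 - 300*√6 ≈ -853.85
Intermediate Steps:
Y(w) = 9 - w
a = 15 (a = (9 - 1*1) + (2 + 5) = (9 - 1) + 7 = 8 + 7 = 15)
c(A) = 15
-119 + c(-6)*((6 - 2)*k(6)) = -119 + 15*((6 - 2)*(-5*√6)) = -119 + 15*(4*(-5*√6)) = -119 + 15*(-20*√6) = -119 - 300*√6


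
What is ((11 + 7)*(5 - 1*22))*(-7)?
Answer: 2142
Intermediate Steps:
((11 + 7)*(5 - 1*22))*(-7) = (18*(5 - 22))*(-7) = (18*(-17))*(-7) = -306*(-7) = 2142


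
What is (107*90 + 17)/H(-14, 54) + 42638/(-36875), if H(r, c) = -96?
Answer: -359826373/3540000 ≈ -101.65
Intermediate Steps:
(107*90 + 17)/H(-14, 54) + 42638/(-36875) = (107*90 + 17)/(-96) + 42638/(-36875) = (9630 + 17)*(-1/96) + 42638*(-1/36875) = 9647*(-1/96) - 42638/36875 = -9647/96 - 42638/36875 = -359826373/3540000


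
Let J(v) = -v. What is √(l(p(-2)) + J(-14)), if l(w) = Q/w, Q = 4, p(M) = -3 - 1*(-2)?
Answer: √10 ≈ 3.1623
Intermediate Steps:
p(M) = -1 (p(M) = -3 + 2 = -1)
l(w) = 4/w
√(l(p(-2)) + J(-14)) = √(4/(-1) - 1*(-14)) = √(4*(-1) + 14) = √(-4 + 14) = √10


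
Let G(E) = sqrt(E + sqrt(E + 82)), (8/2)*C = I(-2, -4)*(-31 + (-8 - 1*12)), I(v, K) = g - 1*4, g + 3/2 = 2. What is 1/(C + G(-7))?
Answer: -1/(-357/8 - sqrt(-7 + 5*sqrt(3))) ≈ 0.021780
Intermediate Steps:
g = 1/2 (g = -3/2 + 2 = 1/2 ≈ 0.50000)
I(v, K) = -7/2 (I(v, K) = 1/2 - 1*4 = 1/2 - 4 = -7/2)
C = 357/8 (C = (-7*(-31 + (-8 - 1*12))/2)/4 = (-7*(-31 + (-8 - 12))/2)/4 = (-7*(-31 - 20)/2)/4 = (-7/2*(-51))/4 = (1/4)*(357/2) = 357/8 ≈ 44.625)
G(E) = sqrt(E + sqrt(82 + E))
1/(C + G(-7)) = 1/(357/8 + sqrt(-7 + sqrt(82 - 7))) = 1/(357/8 + sqrt(-7 + sqrt(75))) = 1/(357/8 + sqrt(-7 + 5*sqrt(3)))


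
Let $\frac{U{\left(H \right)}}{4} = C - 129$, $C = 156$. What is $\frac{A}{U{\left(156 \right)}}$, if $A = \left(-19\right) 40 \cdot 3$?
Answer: $- \frac{190}{9} \approx -21.111$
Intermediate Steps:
$U{\left(H \right)} = 108$ ($U{\left(H \right)} = 4 \left(156 - 129\right) = 4 \cdot 27 = 108$)
$A = -2280$ ($A = \left(-760\right) 3 = -2280$)
$\frac{A}{U{\left(156 \right)}} = - \frac{2280}{108} = \left(-2280\right) \frac{1}{108} = - \frac{190}{9}$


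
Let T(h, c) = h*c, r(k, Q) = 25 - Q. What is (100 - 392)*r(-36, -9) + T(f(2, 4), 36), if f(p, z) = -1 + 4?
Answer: -9820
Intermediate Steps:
f(p, z) = 3
T(h, c) = c*h
(100 - 392)*r(-36, -9) + T(f(2, 4), 36) = (100 - 392)*(25 - 1*(-9)) + 36*3 = -292*(25 + 9) + 108 = -292*34 + 108 = -9928 + 108 = -9820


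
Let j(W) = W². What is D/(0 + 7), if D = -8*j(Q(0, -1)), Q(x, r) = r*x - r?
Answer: -8/7 ≈ -1.1429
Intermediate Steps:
Q(x, r) = -r + r*x
D = -8 (D = -8*(-1 + 0)² = -8*(-1*(-1))² = -8*1² = -8*1 = -8)
D/(0 + 7) = -8/(0 + 7) = -8/7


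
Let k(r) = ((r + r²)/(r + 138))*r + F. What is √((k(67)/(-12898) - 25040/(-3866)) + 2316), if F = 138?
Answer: √15166452606952335996245/2555512985 ≈ 48.191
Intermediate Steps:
k(r) = 138 + r*(r + r²)/(138 + r) (k(r) = ((r + r²)/(r + 138))*r + 138 = ((r + r²)/(138 + r))*r + 138 = r*(r + r²)/(138 + r) + 138 = 138 + r*(r + r²)/(138 + r))
√((k(67)/(-12898) - 25040/(-3866)) + 2316) = √((((19044 + 67² + 67³ + 138*67)/(138 + 67))/(-12898) - 25040/(-3866)) + 2316) = √((((19044 + 4489 + 300763 + 9246)/205)*(-1/12898) - 25040*(-1/3866)) + 2316) = √((((1/205)*333542)*(-1/12898) + 12520/1933) + 2316) = √(((333542/205)*(-1/12898) + 12520/1933) + 2316) = √((-166771/1322045 + 12520/1933) + 2316) = √(16229635057/2555512985 + 2316) = √(5934797708317/2555512985) = √15166452606952335996245/2555512985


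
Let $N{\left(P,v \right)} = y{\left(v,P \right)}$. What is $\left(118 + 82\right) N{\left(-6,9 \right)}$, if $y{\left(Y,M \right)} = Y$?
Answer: $1800$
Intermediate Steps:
$N{\left(P,v \right)} = v$
$\left(118 + 82\right) N{\left(-6,9 \right)} = \left(118 + 82\right) 9 = 200 \cdot 9 = 1800$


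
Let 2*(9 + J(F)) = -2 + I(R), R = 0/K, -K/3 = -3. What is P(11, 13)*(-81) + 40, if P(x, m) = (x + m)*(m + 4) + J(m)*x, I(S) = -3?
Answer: -45523/2 ≈ -22762.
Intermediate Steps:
K = 9 (K = -3*(-3) = 9)
R = 0 (R = 0/9 = 0*(1/9) = 0)
J(F) = -23/2 (J(F) = -9 + (-2 - 3)/2 = -9 + (1/2)*(-5) = -9 - 5/2 = -23/2)
P(x, m) = -23*x/2 + (4 + m)*(m + x) (P(x, m) = (x + m)*(m + 4) - 23*x/2 = (m + x)*(4 + m) - 23*x/2 = (4 + m)*(m + x) - 23*x/2 = -23*x/2 + (4 + m)*(m + x))
P(11, 13)*(-81) + 40 = (13**2 + 4*13 - 15/2*11 + 13*11)*(-81) + 40 = (169 + 52 - 165/2 + 143)*(-81) + 40 = (563/2)*(-81) + 40 = -45603/2 + 40 = -45523/2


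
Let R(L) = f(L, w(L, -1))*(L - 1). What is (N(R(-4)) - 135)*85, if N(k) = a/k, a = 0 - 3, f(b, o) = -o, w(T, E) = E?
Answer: -11424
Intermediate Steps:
R(L) = -1 + L (R(L) = (-1*(-1))*(L - 1) = 1*(-1 + L) = -1 + L)
a = -3
N(k) = -3/k
(N(R(-4)) - 135)*85 = (-3/(-1 - 4) - 135)*85 = (-3/(-5) - 135)*85 = (-3*(-1/5) - 135)*85 = (3/5 - 135)*85 = -672/5*85 = -11424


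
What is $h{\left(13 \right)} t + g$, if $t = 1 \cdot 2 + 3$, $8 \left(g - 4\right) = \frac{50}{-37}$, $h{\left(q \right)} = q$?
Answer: $\frac{10187}{148} \approx 68.831$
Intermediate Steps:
$g = \frac{567}{148}$ ($g = 4 + \frac{50 \frac{1}{-37}}{8} = 4 + \frac{50 \left(- \frac{1}{37}\right)}{8} = 4 + \frac{1}{8} \left(- \frac{50}{37}\right) = 4 - \frac{25}{148} = \frac{567}{148} \approx 3.8311$)
$t = 5$ ($t = 2 + 3 = 5$)
$h{\left(13 \right)} t + g = 13 \cdot 5 + \frac{567}{148} = 65 + \frac{567}{148} = \frac{10187}{148}$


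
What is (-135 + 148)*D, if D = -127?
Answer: -1651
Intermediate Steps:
(-135 + 148)*D = (-135 + 148)*(-127) = 13*(-127) = -1651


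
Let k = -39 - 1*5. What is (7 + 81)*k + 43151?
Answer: 39279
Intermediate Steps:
k = -44 (k = -39 - 5 = -44)
(7 + 81)*k + 43151 = (7 + 81)*(-44) + 43151 = 88*(-44) + 43151 = -3872 + 43151 = 39279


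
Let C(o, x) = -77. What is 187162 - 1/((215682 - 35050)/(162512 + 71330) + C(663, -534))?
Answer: 1668100345283/8912601 ≈ 1.8716e+5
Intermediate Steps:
187162 - 1/((215682 - 35050)/(162512 + 71330) + C(663, -534)) = 187162 - 1/((215682 - 35050)/(162512 + 71330) - 77) = 187162 - 1/(180632/233842 - 77) = 187162 - 1/(180632*(1/233842) - 77) = 187162 - 1/(90316/116921 - 77) = 187162 - 1/(-8912601/116921) = 187162 - 1*(-116921/8912601) = 187162 + 116921/8912601 = 1668100345283/8912601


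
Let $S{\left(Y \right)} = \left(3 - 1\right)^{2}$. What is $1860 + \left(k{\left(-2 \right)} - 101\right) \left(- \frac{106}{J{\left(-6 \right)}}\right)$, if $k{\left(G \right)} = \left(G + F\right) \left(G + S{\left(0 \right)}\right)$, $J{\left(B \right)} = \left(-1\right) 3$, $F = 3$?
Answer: $-1638$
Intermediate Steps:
$S{\left(Y \right)} = 4$ ($S{\left(Y \right)} = 2^{2} = 4$)
$J{\left(B \right)} = -3$
$k{\left(G \right)} = \left(3 + G\right) \left(4 + G\right)$ ($k{\left(G \right)} = \left(G + 3\right) \left(G + 4\right) = \left(3 + G\right) \left(4 + G\right)$)
$1860 + \left(k{\left(-2 \right)} - 101\right) \left(- \frac{106}{J{\left(-6 \right)}}\right) = 1860 + \left(\left(12 + \left(-2\right)^{2} + 7 \left(-2\right)\right) - 101\right) \left(- \frac{106}{-3}\right) = 1860 + \left(\left(12 + 4 - 14\right) - 101\right) \left(\left(-106\right) \left(- \frac{1}{3}\right)\right) = 1860 + \left(2 - 101\right) \frac{106}{3} = 1860 - 3498 = -1638$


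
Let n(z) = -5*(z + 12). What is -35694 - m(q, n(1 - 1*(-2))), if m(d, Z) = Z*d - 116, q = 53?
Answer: -31603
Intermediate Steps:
n(z) = -60 - 5*z (n(z) = -5*(12 + z) = -60 - 5*z)
m(d, Z) = -116 + Z*d
-35694 - m(q, n(1 - 1*(-2))) = -35694 - (-116 + (-60 - 5*(1 - 1*(-2)))*53) = -35694 - (-116 + (-60 - 5*(1 + 2))*53) = -35694 - (-116 + (-60 - 5*3)*53) = -35694 - (-116 + (-60 - 15)*53) = -35694 - (-116 - 75*53) = -35694 - (-116 - 3975) = -35694 - 1*(-4091) = -35694 + 4091 = -31603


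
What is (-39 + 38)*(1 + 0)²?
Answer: -1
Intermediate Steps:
(-39 + 38)*(1 + 0)² = -1*1² = -1*1 = -1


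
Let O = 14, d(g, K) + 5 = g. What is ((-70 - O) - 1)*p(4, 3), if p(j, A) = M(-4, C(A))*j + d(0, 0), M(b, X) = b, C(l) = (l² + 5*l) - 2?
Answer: 1785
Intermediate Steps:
d(g, K) = -5 + g
C(l) = -2 + l² + 5*l
p(j, A) = -5 - 4*j (p(j, A) = -4*j + (-5 + 0) = -4*j - 5 = -5 - 4*j)
((-70 - O) - 1)*p(4, 3) = ((-70 - 1*14) - 1)*(-5 - 4*4) = ((-70 - 14) - 1)*(-5 - 16) = (-84 - 1)*(-21) = -85*(-21) = 1785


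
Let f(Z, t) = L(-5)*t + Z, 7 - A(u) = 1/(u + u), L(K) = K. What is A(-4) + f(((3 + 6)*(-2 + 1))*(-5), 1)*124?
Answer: 39737/8 ≈ 4967.1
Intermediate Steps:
A(u) = 7 - 1/(2*u) (A(u) = 7 - 1/(u + u) = 7 - 1/(2*u))
f(Z, t) = Z - 5*t (f(Z, t) = -5*t + Z = Z - 5*t)
A(-4) + f(((3 + 6)*(-2 + 1))*(-5), 1)*124 = (7 - ½/(-4)) + (((3 + 6)*(-2 + 1))*(-5) - 5*1)*124 = (7 - ½*(-¼)) + ((9*(-1))*(-5) - 5)*124 = (7 + ⅛) + (-9*(-5) - 5)*124 = 57/8 + (45 - 5)*124 = 57/8 + 40*124 = 57/8 + 4960 = 39737/8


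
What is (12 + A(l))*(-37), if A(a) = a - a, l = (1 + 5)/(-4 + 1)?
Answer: -444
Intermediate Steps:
l = -2 (l = 6/(-3) = 6*(-⅓) = -2)
A(a) = 0
(12 + A(l))*(-37) = (12 + 0)*(-37) = 12*(-37) = -444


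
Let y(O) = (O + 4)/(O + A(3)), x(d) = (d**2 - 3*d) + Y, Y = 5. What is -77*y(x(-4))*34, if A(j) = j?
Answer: -48433/18 ≈ -2690.7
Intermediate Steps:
x(d) = 5 + d**2 - 3*d (x(d) = (d**2 - 3*d) + 5 = 5 + d**2 - 3*d)
y(O) = (4 + O)/(3 + O) (y(O) = (O + 4)/(O + 3) = (4 + O)/(3 + O))
-77*y(x(-4))*34 = -77*(4 + (5 + (-4)**2 - 3*(-4)))/(3 + (5 + (-4)**2 - 3*(-4)))*34 = -77*(4 + (5 + 16 + 12))/(3 + (5 + 16 + 12))*34 = -77*(4 + 33)/(3 + 33)*34 = -77*37/36*34 = -2849/36*34 = -48433/18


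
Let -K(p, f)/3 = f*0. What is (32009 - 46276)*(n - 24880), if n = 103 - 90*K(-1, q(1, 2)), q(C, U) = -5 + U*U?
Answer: 353493459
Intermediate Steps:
q(C, U) = -5 + U²
K(p, f) = 0 (K(p, f) = -3*f*0 = -3*0 = 0)
n = 103 (n = 103 - 90*0 = 103 + 0 = 103)
(32009 - 46276)*(n - 24880) = (32009 - 46276)*(103 - 24880) = -14267*(-24777) = 353493459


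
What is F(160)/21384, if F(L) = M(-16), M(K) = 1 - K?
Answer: 17/21384 ≈ 0.00079499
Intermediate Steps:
F(L) = 17 (F(L) = 1 - 1*(-16) = 1 + 16 = 17)
F(160)/21384 = 17/21384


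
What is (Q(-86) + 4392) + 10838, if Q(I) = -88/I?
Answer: 654934/43 ≈ 15231.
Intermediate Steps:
(Q(-86) + 4392) + 10838 = (-88/(-86) + 4392) + 10838 = (-88*(-1/86) + 4392) + 10838 = (44/43 + 4392) + 10838 = 188900/43 + 10838 = 654934/43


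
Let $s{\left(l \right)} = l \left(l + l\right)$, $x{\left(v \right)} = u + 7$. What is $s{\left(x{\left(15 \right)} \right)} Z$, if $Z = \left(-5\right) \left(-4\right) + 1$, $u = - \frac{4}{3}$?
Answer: $\frac{4046}{3} \approx 1348.7$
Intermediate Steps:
$u = - \frac{4}{3}$ ($u = \left(-4\right) \frac{1}{3} = - \frac{4}{3} \approx -1.3333$)
$Z = 21$ ($Z = 20 + 1 = 21$)
$x{\left(v \right)} = \frac{17}{3}$ ($x{\left(v \right)} = - \frac{4}{3} + 7 = \frac{17}{3}$)
$s{\left(l \right)} = 2 l^{2}$ ($s{\left(l \right)} = l 2 l = 2 l^{2}$)
$s{\left(x{\left(15 \right)} \right)} Z = 2 \left(\frac{17}{3}\right)^{2} \cdot 21 = 2 \cdot \frac{289}{9} \cdot 21 = \frac{578}{9} \cdot 21 = \frac{4046}{3}$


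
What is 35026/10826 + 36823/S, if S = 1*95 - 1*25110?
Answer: 238764796/135406195 ≈ 1.7633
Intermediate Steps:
S = -25015 (S = 95 - 25110 = -25015)
35026/10826 + 36823/S = 35026/10826 + 36823/(-25015) = 35026*(1/10826) + 36823*(-1/25015) = 17513/5413 - 36823/25015 = 238764796/135406195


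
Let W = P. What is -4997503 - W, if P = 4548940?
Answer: -9546443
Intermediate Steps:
W = 4548940
-4997503 - W = -4997503 - 1*4548940 = -4997503 - 4548940 = -9546443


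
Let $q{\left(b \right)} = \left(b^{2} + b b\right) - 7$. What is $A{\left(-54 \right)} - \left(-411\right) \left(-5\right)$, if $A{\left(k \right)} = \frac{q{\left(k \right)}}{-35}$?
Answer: $- \frac{15550}{7} \approx -2221.4$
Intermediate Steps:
$q{\left(b \right)} = -7 + 2 b^{2}$ ($q{\left(b \right)} = \left(b^{2} + b^{2}\right) - 7 = 2 b^{2} - 7 = -7 + 2 b^{2}$)
$A{\left(k \right)} = \frac{1}{5} - \frac{2 k^{2}}{35}$ ($A{\left(k \right)} = \frac{-7 + 2 k^{2}}{-35} = \left(-7 + 2 k^{2}\right) \left(- \frac{1}{35}\right) = \frac{1}{5} - \frac{2 k^{2}}{35}$)
$A{\left(-54 \right)} - \left(-411\right) \left(-5\right) = \left(\frac{1}{5} - \frac{2 \left(-54\right)^{2}}{35}\right) - \left(-411\right) \left(-5\right) = \left(\frac{1}{5} - \frac{5832}{35}\right) - 2055 = - \frac{1165}{7} - 2055 = - \frac{15550}{7}$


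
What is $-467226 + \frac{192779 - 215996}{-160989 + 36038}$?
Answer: $- \frac{58380332709}{124951} \approx -4.6723 \cdot 10^{5}$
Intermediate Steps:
$-467226 + \frac{192779 - 215996}{-160989 + 36038} = -467226 - \frac{23217}{-124951} = -467226 - - \frac{23217}{124951} = -467226 + \frac{23217}{124951} = - \frac{58380332709}{124951}$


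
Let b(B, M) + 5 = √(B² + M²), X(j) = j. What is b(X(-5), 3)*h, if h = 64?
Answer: -320 + 64*√34 ≈ 53.181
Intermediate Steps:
b(B, M) = -5 + √(B² + M²)
b(X(-5), 3)*h = (-5 + √((-5)² + 3²))*64 = (-5 + √(25 + 9))*64 = (-5 + √34)*64 = -320 + 64*√34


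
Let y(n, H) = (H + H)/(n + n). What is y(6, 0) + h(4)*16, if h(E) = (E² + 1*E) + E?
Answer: 384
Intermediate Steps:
y(n, H) = H/n (y(n, H) = (2*H)/((2*n)) = (2*H)*(1/(2*n)) = H/n)
h(E) = E² + 2*E (h(E) = (E² + E) + E = (E + E²) + E = E² + 2*E)
y(6, 0) + h(4)*16 = 0/6 + (4*(2 + 4))*16 = 0*(⅙) + (4*6)*16 = 0 + 24*16 = 0 + 384 = 384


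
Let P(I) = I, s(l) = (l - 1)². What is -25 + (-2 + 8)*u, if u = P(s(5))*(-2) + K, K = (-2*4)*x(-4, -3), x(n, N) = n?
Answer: -25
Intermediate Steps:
s(l) = (-1 + l)²
K = 32 (K = -2*4*(-4) = -8*(-4) = 32)
u = 0 (u = (-1 + 5)²*(-2) + 32 = 4²*(-2) + 32 = 16*(-2) + 32 = -32 + 32 = 0)
-25 + (-2 + 8)*u = -25 + (-2 + 8)*0 = -25 + 6*0 = -25 + 0 = -25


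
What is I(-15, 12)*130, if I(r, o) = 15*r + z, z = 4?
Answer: -28730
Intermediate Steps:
I(r, o) = 4 + 15*r (I(r, o) = 15*r + 4 = 4 + 15*r)
I(-15, 12)*130 = (4 + 15*(-15))*130 = (4 - 225)*130 = -221*130 = -28730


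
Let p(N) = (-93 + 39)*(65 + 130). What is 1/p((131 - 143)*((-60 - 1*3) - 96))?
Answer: -1/10530 ≈ -9.4967e-5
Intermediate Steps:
p(N) = -10530 (p(N) = -54*195 = -10530)
1/p((131 - 143)*((-60 - 1*3) - 96)) = 1/(-10530) = -1/10530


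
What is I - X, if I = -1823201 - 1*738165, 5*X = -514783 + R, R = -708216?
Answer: -11583831/5 ≈ -2.3168e+6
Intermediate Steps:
X = -1222999/5 (X = (-514783 - 708216)/5 = (⅕)*(-1222999) = -1222999/5 ≈ -2.4460e+5)
I = -2561366 (I = -1823201 - 738165 = -2561366)
I - X = -2561366 - 1*(-1222999/5) = -2561366 + 1222999/5 = -11583831/5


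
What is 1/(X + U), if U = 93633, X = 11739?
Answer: 1/105372 ≈ 9.4902e-6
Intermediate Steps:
1/(X + U) = 1/(11739 + 93633) = 1/105372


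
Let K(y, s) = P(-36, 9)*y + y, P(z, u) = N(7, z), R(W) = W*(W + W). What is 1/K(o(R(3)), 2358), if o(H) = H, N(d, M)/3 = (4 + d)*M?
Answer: -1/21366 ≈ -4.6803e-5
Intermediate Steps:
R(W) = 2*W² (R(W) = W*(2*W) = 2*W²)
N(d, M) = 3*M*(4 + d) (N(d, M) = 3*((4 + d)*M) = 3*(M*(4 + d)) = 3*M*(4 + d))
P(z, u) = 33*z (P(z, u) = 3*z*(4 + 7) = 3*z*11 = 33*z)
K(y, s) = -1187*y (K(y, s) = (33*(-36))*y + y = -1188*y + y = -1187*y)
1/K(o(R(3)), 2358) = 1/(-2374*3²) = 1/(-2374*9) = 1/(-1187*18) = 1/(-21366) = -1/21366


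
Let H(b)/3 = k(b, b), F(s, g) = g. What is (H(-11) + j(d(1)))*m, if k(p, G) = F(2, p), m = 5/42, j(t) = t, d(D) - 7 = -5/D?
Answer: -155/42 ≈ -3.6905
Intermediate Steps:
d(D) = 7 - 5/D
m = 5/42 (m = 5*(1/42) = 5/42 ≈ 0.11905)
k(p, G) = p
H(b) = 3*b
(H(-11) + j(d(1)))*m = (3*(-11) + (7 - 5/1))*(5/42) = (-33 + (7 - 5*1))*(5/42) = (-33 + (7 - 5))*(5/42) = (-33 + 2)*(5/42) = -31*5/42 = -155/42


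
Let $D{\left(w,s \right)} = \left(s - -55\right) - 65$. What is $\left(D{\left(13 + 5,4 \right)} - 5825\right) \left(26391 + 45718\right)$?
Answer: $-420467579$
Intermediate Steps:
$D{\left(w,s \right)} = -10 + s$ ($D{\left(w,s \right)} = \left(s + 55\right) - 65 = \left(55 + s\right) - 65 = -10 + s$)
$\left(D{\left(13 + 5,4 \right)} - 5825\right) \left(26391 + 45718\right) = \left(\left(-10 + 4\right) - 5825\right) \left(26391 + 45718\right) = \left(-6 - 5825\right) 72109 = \left(-5831\right) 72109 = -420467579$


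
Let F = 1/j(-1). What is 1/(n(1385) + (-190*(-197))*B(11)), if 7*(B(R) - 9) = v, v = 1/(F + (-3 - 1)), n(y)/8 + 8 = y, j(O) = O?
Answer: 7/2427716 ≈ 2.8834e-6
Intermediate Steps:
F = -1 (F = 1/(-1) = -1)
n(y) = -64 + 8*y
v = -⅕ (v = 1/(-1 + (-3 - 1)) = 1/(-1 - 4) = 1/(-5) = -⅕ ≈ -0.20000)
B(R) = 314/35 (B(R) = 9 + (⅐)*(-⅕) = 9 - 1/35 = 314/35)
1/(n(1385) + (-190*(-197))*B(11)) = 1/((-64 + 8*1385) - 190*(-197)*(314/35)) = 1/((-64 + 11080) + 37430*(314/35)) = 1/(11016 + 2350604/7) = 1/(2427716/7) = 7/2427716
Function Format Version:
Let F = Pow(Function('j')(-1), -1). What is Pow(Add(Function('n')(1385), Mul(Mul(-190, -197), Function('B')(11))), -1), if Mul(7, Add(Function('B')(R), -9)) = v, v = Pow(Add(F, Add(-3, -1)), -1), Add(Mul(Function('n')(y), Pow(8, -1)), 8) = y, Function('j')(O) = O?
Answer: Rational(7, 2427716) ≈ 2.8834e-6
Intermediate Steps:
F = -1 (F = Pow(-1, -1) = -1)
Function('n')(y) = Add(-64, Mul(8, y))
v = Rational(-1, 5) (v = Pow(Add(-1, Add(-3, -1)), -1) = Pow(Add(-1, -4), -1) = Pow(-5, -1) = Rational(-1, 5) ≈ -0.20000)
Function('B')(R) = Rational(314, 35) (Function('B')(R) = Add(9, Mul(Rational(1, 7), Rational(-1, 5))) = Add(9, Rational(-1, 35)) = Rational(314, 35))
Pow(Add(Function('n')(1385), Mul(Mul(-190, -197), Function('B')(11))), -1) = Pow(Add(Add(-64, Mul(8, 1385)), Mul(Mul(-190, -197), Rational(314, 35))), -1) = Pow(Add(Add(-64, 11080), Mul(37430, Rational(314, 35))), -1) = Pow(Add(11016, Rational(2350604, 7)), -1) = Pow(Rational(2427716, 7), -1) = Rational(7, 2427716)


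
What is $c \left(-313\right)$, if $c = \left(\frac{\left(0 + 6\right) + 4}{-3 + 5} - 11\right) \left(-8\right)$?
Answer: $-15024$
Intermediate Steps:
$c = 48$ ($c = \left(\frac{6 + 4}{2} - 11\right) \left(-8\right) = \left(10 \cdot \frac{1}{2} - 11\right) \left(-8\right) = \left(5 - 11\right) \left(-8\right) = \left(-6\right) \left(-8\right) = 48$)
$c \left(-313\right) = 48 \left(-313\right) = -15024$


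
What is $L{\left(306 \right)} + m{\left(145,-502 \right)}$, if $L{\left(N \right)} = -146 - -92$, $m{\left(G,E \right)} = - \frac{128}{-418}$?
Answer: $- \frac{11222}{209} \approx -53.694$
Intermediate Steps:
$m{\left(G,E \right)} = \frac{64}{209}$ ($m{\left(G,E \right)} = \left(-128\right) \left(- \frac{1}{418}\right) = \frac{64}{209}$)
$L{\left(N \right)} = -54$ ($L{\left(N \right)} = -146 + 92 = -54$)
$L{\left(306 \right)} + m{\left(145,-502 \right)} = -54 + \frac{64}{209} = - \frac{11222}{209}$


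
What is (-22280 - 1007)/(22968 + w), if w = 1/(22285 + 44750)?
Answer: -1561044045/1539659881 ≈ -1.0139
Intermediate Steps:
w = 1/67035 ≈ 1.4918e-5
(-22280 - 1007)/(22968 + w) = (-22280 - 1007)/(22968 + 1/67035) = -23287/1539659881/67035 = -23287*67035/1539659881 = -1561044045/1539659881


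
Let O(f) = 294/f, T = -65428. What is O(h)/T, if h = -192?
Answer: 49/2093696 ≈ 2.3404e-5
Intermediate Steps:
O(h)/T = (294/(-192))/(-65428) = (294*(-1/192))*(-1/65428) = -49/32*(-1/65428) = 49/2093696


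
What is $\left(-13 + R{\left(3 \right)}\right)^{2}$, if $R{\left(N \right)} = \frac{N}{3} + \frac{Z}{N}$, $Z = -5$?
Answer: $\frac{1681}{9} \approx 186.78$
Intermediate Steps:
$R{\left(N \right)} = - \frac{5}{N} + \frac{N}{3}$ ($R{\left(N \right)} = \frac{N}{3} - \frac{5}{N} = - \frac{5}{N} + \frac{N}{3}$)
$\left(-13 + R{\left(3 \right)}\right)^{2} = \left(-13 + \left(- \frac{5}{3} + \frac{1}{3} \cdot 3\right)\right)^{2} = \left(-13 + \left(\left(-5\right) \frac{1}{3} + 1\right)\right)^{2} = \left(-13 + \left(- \frac{5}{3} + 1\right)\right)^{2} = \left(-13 - \frac{2}{3}\right)^{2} = \left(- \frac{41}{3}\right)^{2} = \frac{1681}{9}$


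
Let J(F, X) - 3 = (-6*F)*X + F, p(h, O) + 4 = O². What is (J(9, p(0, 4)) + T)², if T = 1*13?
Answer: 388129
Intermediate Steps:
p(h, O) = -4 + O²
J(F, X) = 3 + F - 6*F*X (J(F, X) = 3 + ((-6*F)*X + F) = 3 + (-6*F*X + F) = 3 + (F - 6*F*X) = 3 + F - 6*F*X)
T = 13
(J(9, p(0, 4)) + T)² = ((3 + 9 - 6*9*(-4 + 4²)) + 13)² = ((3 + 9 - 6*9*(-4 + 16)) + 13)² = ((3 + 9 - 6*9*12) + 13)² = ((3 + 9 - 648) + 13)² = (-636 + 13)² = (-623)² = 388129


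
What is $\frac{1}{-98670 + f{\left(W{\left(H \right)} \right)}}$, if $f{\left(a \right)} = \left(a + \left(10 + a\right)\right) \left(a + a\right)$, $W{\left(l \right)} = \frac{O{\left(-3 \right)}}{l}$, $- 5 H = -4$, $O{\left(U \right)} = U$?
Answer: $- \frac{4}{394755} \approx -1.0133 \cdot 10^{-5}$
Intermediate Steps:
$H = \frac{4}{5}$ ($H = \left(- \frac{1}{5}\right) \left(-4\right) = \frac{4}{5} \approx 0.8$)
$W{\left(l \right)} = - \frac{3}{l}$
$f{\left(a \right)} = 2 a \left(10 + 2 a\right)$ ($f{\left(a \right)} = \left(10 + 2 a\right) 2 a = 2 a \left(10 + 2 a\right)$)
$\frac{1}{-98670 + f{\left(W{\left(H \right)} \right)}} = \frac{1}{-98670 + 4 \left(- \frac{3}{\frac{4}{5}}\right) \left(5 - \frac{3}{\frac{4}{5}}\right)} = \frac{1}{-98670 + 4 \left(\left(-3\right) \frac{5}{4}\right) \left(5 - \frac{15}{4}\right)} = \frac{1}{-98670 + 4 \left(- \frac{15}{4}\right) \left(5 - \frac{15}{4}\right)} = \frac{1}{-98670 + 4 \left(- \frac{15}{4}\right) \frac{5}{4}} = \frac{1}{-98670 - \frac{75}{4}} = \frac{1}{- \frac{394755}{4}} = - \frac{4}{394755}$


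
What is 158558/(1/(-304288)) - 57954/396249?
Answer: -6372647690573750/132083 ≈ -4.8247e+10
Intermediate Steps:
158558/(1/(-304288)) - 57954/396249 = 158558/(-1/304288) - 57954*1/396249 = 158558*(-304288) - 19318/132083 = -48247296704 - 19318/132083 = -6372647690573750/132083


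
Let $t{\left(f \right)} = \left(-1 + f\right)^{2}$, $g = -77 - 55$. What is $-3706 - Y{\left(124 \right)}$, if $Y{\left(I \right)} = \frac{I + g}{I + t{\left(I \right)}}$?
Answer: $- \frac{56527610}{15253} \approx -3706.0$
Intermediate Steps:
$g = -132$ ($g = -77 - 55 = -132$)
$Y{\left(I \right)} = \frac{-132 + I}{I + \left(-1 + I\right)^{2}}$ ($Y{\left(I \right)} = \frac{I - 132}{I + \left(-1 + I\right)^{2}} = \frac{-132 + I}{I + \left(-1 + I\right)^{2}}$)
$-3706 - Y{\left(124 \right)} = -3706 - \frac{-132 + 124}{124 + \left(-1 + 124\right)^{2}} = -3706 - \frac{1}{124 + 123^{2}} \left(-8\right) = -3706 - \frac{1}{124 + 15129} \left(-8\right) = -3706 - \frac{1}{15253} \left(-8\right) = -3706 - - \frac{8}{15253} = -3706 + \frac{8}{15253} = - \frac{56527610}{15253}$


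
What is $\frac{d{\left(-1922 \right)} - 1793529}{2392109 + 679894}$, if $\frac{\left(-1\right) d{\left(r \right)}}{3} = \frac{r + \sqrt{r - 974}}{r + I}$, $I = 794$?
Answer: $- \frac{337184413}{577536564} + \frac{i \sqrt{181}}{288768282} \approx -0.58383 + 4.659 \cdot 10^{-8} i$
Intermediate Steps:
$d{\left(r \right)} = - \frac{3 \left(r + \sqrt{-974 + r}\right)}{794 + r}$ ($d{\left(r \right)} = - 3 \frac{r + \sqrt{r - 974}}{r + 794} = - 3 \frac{r + \sqrt{-974 + r}}{794 + r} = - \frac{3 \left(r + \sqrt{-974 + r}\right)}{794 + r}$)
$\frac{d{\left(-1922 \right)} - 1793529}{2392109 + 679894} = \frac{\frac{3 \left(\left(-1\right) \left(-1922\right) - \sqrt{-974 - 1922}\right)}{794 - 1922} - 1793529}{2392109 + 679894} = \frac{\frac{3 \left(1922 - \sqrt{-2896}\right)}{-1128} - 1793529}{3072003} = \left(3 \left(- \frac{1}{1128}\right) \left(1922 - 4 i \sqrt{181}\right) - 1793529\right) \frac{1}{3072003} = \left(\left(- \frac{961}{188} + \frac{i \sqrt{181}}{94}\right) - 1793529\right) \frac{1}{3072003} = \left(- \frac{337184413}{188} + \frac{i \sqrt{181}}{94}\right) \frac{1}{3072003} = - \frac{337184413}{577536564} + \frac{i \sqrt{181}}{288768282}$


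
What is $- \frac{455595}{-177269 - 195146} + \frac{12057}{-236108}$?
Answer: $\frac{20615883321}{17586032164} \approx 1.1723$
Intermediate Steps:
$- \frac{455595}{-177269 - 195146} + \frac{12057}{-236108} = - \frac{455595}{-177269 - 195146} + 12057 \left(- \frac{1}{236108}\right) = - \frac{455595}{-372415} - \frac{12057}{236108} = \left(-455595\right) \left(- \frac{1}{372415}\right) - \frac{12057}{236108} = \frac{91119}{74483} - \frac{12057}{236108} = \frac{20615883321}{17586032164}$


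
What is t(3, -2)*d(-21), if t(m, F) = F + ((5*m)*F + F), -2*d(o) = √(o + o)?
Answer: 17*I*√42 ≈ 110.17*I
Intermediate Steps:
d(o) = -√2*√o/2 (d(o) = -√(o + o)/2 = -√2*√o/2)
t(m, F) = 2*F + 5*F*m (t(m, F) = F + (5*F*m + F) = F + (F + 5*F*m) = 2*F + 5*F*m)
t(3, -2)*d(-21) = (-2*(2 + 5*3))*(-√2*√(-21)/2) = (-2*(2 + 15))*(-√2*I*√21/2) = (-2*17)*(-I*√42/2) = -(-17)*I*√42 = 17*I*√42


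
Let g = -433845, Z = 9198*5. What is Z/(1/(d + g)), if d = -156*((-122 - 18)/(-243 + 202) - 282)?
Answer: -736107339870/41 ≈ -1.7954e+10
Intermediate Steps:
Z = 45990
d = 1781832/41 (d = -156*(-140/(-41) - 282) = -156*(-140*(-1/41) - 282) = -156*(140/41 - 282) = -156*(-11422/41) = 1781832/41 ≈ 43459.)
Z/(1/(d + g)) = 45990/(1/(1781832/41 - 433845)) = 45990/(1/(-16005813/41)) = 45990/(-41/16005813) = 45990*(-16005813/41) = -736107339870/41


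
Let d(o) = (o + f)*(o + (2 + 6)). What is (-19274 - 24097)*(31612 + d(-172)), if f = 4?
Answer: -2566001844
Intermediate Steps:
d(o) = (4 + o)*(8 + o) (d(o) = (o + 4)*(o + (2 + 6)) = (4 + o)*(o + 8) = (4 + o)*(8 + o))
(-19274 - 24097)*(31612 + d(-172)) = (-19274 - 24097)*(31612 + (32 + (-172)**2 + 12*(-172))) = -43371*(31612 + (32 + 29584 - 2064)) = -43371*(31612 + 27552) = -43371*59164 = -2566001844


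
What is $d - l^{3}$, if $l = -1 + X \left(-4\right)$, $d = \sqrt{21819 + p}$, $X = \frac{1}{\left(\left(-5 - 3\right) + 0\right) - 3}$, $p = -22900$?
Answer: $\frac{343}{1331} + i \sqrt{1081} \approx 0.2577 + 32.879 i$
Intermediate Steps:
$X = - \frac{1}{11}$ ($X = \frac{1}{\left(-8 + 0\right) - 3} = \frac{1}{-8 - 3} = \frac{1}{-11} = - \frac{1}{11} \approx -0.090909$)
$d = i \sqrt{1081}$ ($d = \sqrt{21819 - 22900} = \sqrt{-1081} = i \sqrt{1081} \approx 32.879 i$)
$l = - \frac{7}{11}$ ($l = -1 - - \frac{4}{11} = -1 + \frac{4}{11} = - \frac{7}{11} \approx -0.63636$)
$d - l^{3} = i \sqrt{1081} - \left(- \frac{7}{11}\right)^{3} = i \sqrt{1081} - - \frac{343}{1331} = i \sqrt{1081} + \frac{343}{1331} = \frac{343}{1331} + i \sqrt{1081}$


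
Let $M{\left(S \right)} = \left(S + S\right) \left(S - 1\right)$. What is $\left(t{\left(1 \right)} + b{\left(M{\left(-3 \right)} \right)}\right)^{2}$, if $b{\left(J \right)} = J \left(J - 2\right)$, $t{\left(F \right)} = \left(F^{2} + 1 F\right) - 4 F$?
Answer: $276676$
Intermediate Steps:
$M{\left(S \right)} = 2 S \left(-1 + S\right)$
$t{\left(F \right)} = F^{2} - 3 F$ ($t{\left(F \right)} = \left(F^{2} + F\right) - 4 F = \left(F + F^{2}\right) - 4 F = F^{2} - 3 F$)
$b{\left(J \right)} = J \left(-2 + J\right)$
$\left(t{\left(1 \right)} + b{\left(M{\left(-3 \right)} \right)}\right)^{2} = \left(1 \left(-3 + 1\right) + 2 \left(-3\right) \left(-1 - 3\right) \left(-2 + 2 \left(-3\right) \left(-1 - 3\right)\right)\right)^{2} = \left(1 \left(-2\right) + 2 \left(-3\right) \left(-4\right) \left(-2 + 2 \left(-3\right) \left(-4\right)\right)\right)^{2} = \left(-2 + 24 \left(-2 + 24\right)\right)^{2} = \left(-2 + 24 \cdot 22\right)^{2} = \left(-2 + 528\right)^{2} = 526^{2} = 276676$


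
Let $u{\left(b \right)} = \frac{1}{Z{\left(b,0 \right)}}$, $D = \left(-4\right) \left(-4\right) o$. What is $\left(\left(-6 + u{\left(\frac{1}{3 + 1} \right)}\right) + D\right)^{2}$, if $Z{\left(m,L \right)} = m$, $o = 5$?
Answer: $6084$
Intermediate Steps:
$D = 80$ ($D = \left(-4\right) \left(-4\right) 5 = 16 \cdot 5 = 80$)
$u{\left(b \right)} = \frac{1}{b}$
$\left(\left(-6 + u{\left(\frac{1}{3 + 1} \right)}\right) + D\right)^{2} = \left(\left(-6 + \frac{1}{\frac{1}{3 + 1}}\right) + 80\right)^{2} = \left(\left(-6 + \frac{1}{\frac{1}{4}}\right) + 80\right)^{2} = \left(\left(-6 + 4\right) + 80\right)^{2} = \left(-2 + 80\right)^{2} = 78^{2} = 6084$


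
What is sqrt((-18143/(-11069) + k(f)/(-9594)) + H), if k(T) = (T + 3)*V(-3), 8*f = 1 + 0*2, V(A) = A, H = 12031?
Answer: sqrt(60310733525763800703)/70797324 ≈ 109.69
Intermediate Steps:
f = 1/8 (f = (1 + 0*2)/8 = (1 + 0)/8 = (1/8)*1 = 1/8 ≈ 0.12500)
k(T) = -9 - 3*T (k(T) = (T + 3)*(-3) = (3 + T)*(-3) = -9 - 3*T)
sqrt((-18143/(-11069) + k(f)/(-9594)) + H) = sqrt((-18143/(-11069) + (-9 - 3*1/8)/(-9594)) + 12031) = sqrt((-18143*(-1/11069) + (-9 - 3/8)*(-1/9594)) + 12031) = sqrt((18143/11069 - 75/8*(-1/9594)) + 12031) = sqrt((18143/11069 + 25/25584) + 12031) = sqrt(464447237/283189296 + 12031) = sqrt(3407514867413/283189296) = sqrt(60310733525763800703)/70797324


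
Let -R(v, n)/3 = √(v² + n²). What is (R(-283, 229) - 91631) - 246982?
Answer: -338613 - 3*√132530 ≈ -3.3971e+5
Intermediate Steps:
R(v, n) = -3*√(n² + v²) (R(v, n) = -3*√(v² + n²) = -3*√(n² + v²))
(R(-283, 229) - 91631) - 246982 = (-3*√(229² + (-283)²) - 91631) - 246982 = (-3*√(52441 + 80089) - 91631) - 246982 = (-3*√132530 - 91631) - 246982 = (-91631 - 3*√132530) - 246982 = -338613 - 3*√132530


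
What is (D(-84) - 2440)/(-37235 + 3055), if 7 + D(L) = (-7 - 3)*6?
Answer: 2507/34180 ≈ 0.073347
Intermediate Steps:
D(L) = -67 (D(L) = -7 + (-7 - 3)*6 = -7 - 10*6 = -7 - 60 = -67)
(D(-84) - 2440)/(-37235 + 3055) = (-67 - 2440)/(-37235 + 3055) = -2507/(-34180) = -2507*(-1/34180) = 2507/34180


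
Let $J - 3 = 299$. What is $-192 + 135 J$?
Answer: $40578$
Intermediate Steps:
$J = 302$ ($J = 3 + 299 = 302$)
$-192 + 135 J = -192 + 135 \cdot 302 = -192 + 40770 = 40578$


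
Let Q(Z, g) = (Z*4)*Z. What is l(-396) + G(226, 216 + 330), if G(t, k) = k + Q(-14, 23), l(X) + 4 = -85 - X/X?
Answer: 1240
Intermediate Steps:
Q(Z, g) = 4*Z² (Q(Z, g) = (4*Z)*Z = 4*Z²)
l(X) = -90 (l(X) = -4 + (-85 - X/X) = -4 + (-85 - 1*1) = -4 + (-85 - 1) = -4 - 86 = -90)
G(t, k) = 784 + k (G(t, k) = k + 4*(-14)² = k + 4*196 = k + 784 = 784 + k)
l(-396) + G(226, 216 + 330) = -90 + (784 + (216 + 330)) = -90 + (784 + 546) = -90 + 1330 = 1240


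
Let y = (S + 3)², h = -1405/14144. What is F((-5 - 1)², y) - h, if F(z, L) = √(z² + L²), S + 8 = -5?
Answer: 1405/14144 + 4*√706 ≈ 106.38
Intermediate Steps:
S = -13 (S = -8 - 5 = -13)
h = -1405/14144 (h = -1405*1/14144 = -1405/14144 ≈ -0.099335)
y = 100 (y = (-13 + 3)² = (-10)² = 100)
F(z, L) = √(L² + z²)
F((-5 - 1)², y) - h = √(100² + ((-5 - 1)²)²) - 1*(-1405/14144) = √(10000 + ((-6)²)²) + 1405/14144 = √(10000 + 36²) + 1405/14144 = √(10000 + 1296) + 1405/14144 = √11296 + 1405/14144 = 4*√706 + 1405/14144 = 1405/14144 + 4*√706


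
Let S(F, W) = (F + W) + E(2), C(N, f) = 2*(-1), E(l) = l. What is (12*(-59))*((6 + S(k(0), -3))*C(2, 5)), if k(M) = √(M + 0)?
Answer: 7080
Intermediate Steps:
k(M) = √M
C(N, f) = -2
S(F, W) = 2 + F + W (S(F, W) = (F + W) + 2 = 2 + F + W)
(12*(-59))*((6 + S(k(0), -3))*C(2, 5)) = (12*(-59))*((6 + (2 + √0 - 3))*(-2)) = -708*(6 + (2 + 0 - 3))*(-2) = -708*(6 - 1)*(-2) = -3540*(-2) = -708*(-10) = 7080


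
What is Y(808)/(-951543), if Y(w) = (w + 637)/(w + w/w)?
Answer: -1445/769798287 ≈ -1.8771e-6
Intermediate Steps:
Y(w) = (637 + w)/(1 + w) (Y(w) = (637 + w)/(w + 1) = (637 + w)/(1 + w))
Y(808)/(-951543) = ((637 + 808)/(1 + 808))/(-951543) = (1445/809)*(-1/951543) = -1445/769798287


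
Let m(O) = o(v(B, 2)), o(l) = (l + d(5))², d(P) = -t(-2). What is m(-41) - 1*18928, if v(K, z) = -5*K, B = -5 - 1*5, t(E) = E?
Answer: -16224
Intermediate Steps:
B = -10 (B = -5 - 5 = -10)
d(P) = 2 (d(P) = -1*(-2) = 2)
o(l) = (2 + l)² (o(l) = (l + 2)² = (2 + l)²)
m(O) = 2704 (m(O) = (2 - 5*(-10))² = (2 + 50)² = 52² = 2704)
m(-41) - 1*18928 = 2704 - 1*18928 = 2704 - 18928 = -16224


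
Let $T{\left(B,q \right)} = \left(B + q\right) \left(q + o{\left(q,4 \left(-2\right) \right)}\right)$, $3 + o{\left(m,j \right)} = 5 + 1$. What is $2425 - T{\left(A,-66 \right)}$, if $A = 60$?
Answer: $2047$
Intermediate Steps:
$o{\left(m,j \right)} = 3$ ($o{\left(m,j \right)} = -3 + \left(5 + 1\right) = -3 + 6 = 3$)
$T{\left(B,q \right)} = \left(3 + q\right) \left(B + q\right)$ ($T{\left(B,q \right)} = \left(B + q\right) \left(q + 3\right) = \left(B + q\right) \left(3 + q\right) = \left(3 + q\right) \left(B + q\right)$)
$2425 - T{\left(A,-66 \right)} = 2425 - \left(\left(-66\right)^{2} + 3 \cdot 60 + 3 \left(-66\right) + 60 \left(-66\right)\right) = 2425 - \left(4356 + 180 - 198 - 3960\right) = 2425 - 378 = 2047$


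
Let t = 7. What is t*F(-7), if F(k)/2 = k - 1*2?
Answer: -126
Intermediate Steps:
F(k) = -4 + 2*k (F(k) = 2*(k - 1*2) = 2*(k - 2) = 2*(-2 + k) = -4 + 2*k)
t*F(-7) = 7*(-4 + 2*(-7)) = 7*(-4 - 14) = 7*(-18) = -126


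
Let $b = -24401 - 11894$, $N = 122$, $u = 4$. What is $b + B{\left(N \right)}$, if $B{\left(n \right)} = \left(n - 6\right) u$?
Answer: $-35831$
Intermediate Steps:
$B{\left(n \right)} = -24 + 4 n$ ($B{\left(n \right)} = \left(n - 6\right) 4 = \left(-6 + n\right) 4 = -24 + 4 n$)
$b = -36295$ ($b = -24401 - 11894 = -36295$)
$b + B{\left(N \right)} = -36295 + \left(-24 + 4 \cdot 122\right) = -36295 + \left(-24 + 488\right) = -36295 + 464 = -35831$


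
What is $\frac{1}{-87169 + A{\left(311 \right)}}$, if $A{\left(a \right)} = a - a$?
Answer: $- \frac{1}{87169} \approx -1.1472 \cdot 10^{-5}$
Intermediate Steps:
$A{\left(a \right)} = 0$
$\frac{1}{-87169 + A{\left(311 \right)}} = \frac{1}{-87169 + 0} = \frac{1}{-87169} = - \frac{1}{87169}$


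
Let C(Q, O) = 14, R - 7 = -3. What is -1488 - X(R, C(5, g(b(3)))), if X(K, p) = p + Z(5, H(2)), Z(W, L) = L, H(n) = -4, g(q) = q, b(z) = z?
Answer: -1498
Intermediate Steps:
R = 4 (R = 7 - 3 = 4)
X(K, p) = -4 + p (X(K, p) = p - 4 = -4 + p)
-1488 - X(R, C(5, g(b(3)))) = -1488 - (-4 + 14) = -1488 - 1*10 = -1488 - 10 = -1498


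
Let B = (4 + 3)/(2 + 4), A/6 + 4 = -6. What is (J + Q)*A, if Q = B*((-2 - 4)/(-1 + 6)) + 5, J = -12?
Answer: 504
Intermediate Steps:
A = -60 (A = -24 + 6*(-6) = -24 - 36 = -60)
B = 7/6 ≈ 1.1667
Q = 18/5 (Q = 7*((-2 - 4)/(-1 + 6))/6 + 5 = 7*(-6/5)/6 + 5 = 7*(-6*1/5)/6 + 5 = (7/6)*(-6/5) + 5 = -7/5 + 5 = 18/5 ≈ 3.6000)
(J + Q)*A = (-12 + 18/5)*(-60) = -42/5*(-60) = 504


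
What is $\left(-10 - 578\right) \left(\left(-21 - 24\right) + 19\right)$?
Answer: $15288$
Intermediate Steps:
$\left(-10 - 578\right) \left(\left(-21 - 24\right) + 19\right) = - 588 \left(-45 + 19\right) = \left(-588\right) \left(-26\right) = 15288$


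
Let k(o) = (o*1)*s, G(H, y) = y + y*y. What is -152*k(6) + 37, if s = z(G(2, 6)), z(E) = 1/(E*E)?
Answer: 5363/147 ≈ 36.483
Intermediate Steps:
G(H, y) = y + y**2
z(E) = E**(-2)
s = 1/1764 (s = (6*(1 + 6))**(-2) = (6*7)**(-2) = 42**(-2) = 1/1764 ≈ 0.00056689)
k(o) = o/1764 (k(o) = (o*1)*(1/1764) = o*(1/1764) = o/1764)
-152*k(6) + 37 = -38*6/441 + 37 = -152*1/294 + 37 = -76/147 + 37 = 5363/147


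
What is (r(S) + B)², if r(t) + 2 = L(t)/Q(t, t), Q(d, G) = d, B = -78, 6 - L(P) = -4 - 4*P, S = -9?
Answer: 481636/81 ≈ 5946.1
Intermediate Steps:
L(P) = 10 + 4*P (L(P) = 6 - (-4 - 4*P) = 6 + (4 + 4*P) = 10 + 4*P)
r(t) = -2 + (10 + 4*t)/t
(r(S) + B)² = ((2 + 10/(-9)) - 78)² = ((2 + 10*(-⅑)) - 78)² = ((2 - 10/9) - 78)² = (8/9 - 78)² = (-694/9)² = 481636/81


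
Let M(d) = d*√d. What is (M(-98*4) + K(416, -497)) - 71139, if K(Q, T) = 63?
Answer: -71076 - 5488*I*√2 ≈ -71076.0 - 7761.2*I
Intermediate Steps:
M(d) = d^(3/2)
(M(-98*4) + K(416, -497)) - 71139 = ((-98*4)^(3/2) + 63) - 71139 = ((-392)^(3/2) + 63) - 71139 = (-5488*I*√2 + 63) - 71139 = (63 - 5488*I*√2) - 71139 = -71076 - 5488*I*√2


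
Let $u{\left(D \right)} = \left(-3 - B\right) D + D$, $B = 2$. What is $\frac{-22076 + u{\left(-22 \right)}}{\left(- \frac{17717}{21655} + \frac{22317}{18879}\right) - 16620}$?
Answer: $\frac{749103207755}{566209872209} \approx 1.323$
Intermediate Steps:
$u{\left(D \right)} = - 4 D$ ($u{\left(D \right)} = \left(-3 - 2\right) D + D = - 5 D + D = - 4 D$)
$\frac{-22076 + u{\left(-22 \right)}}{\left(- \frac{17717}{21655} + \frac{22317}{18879}\right) - 16620} = \frac{-22076 - -88}{\left(- \frac{17717}{21655} + \frac{22317}{18879}\right) - 16620} = \frac{-22076 + 88}{\left(\left(-17717\right) \frac{1}{21655} + 22317 \cdot \frac{1}{18879}\right) - 16620} = - \frac{21988}{\left(- \frac{17717}{21655} + \frac{7439}{6293}\right) - 16620} = - \frac{21988}{\frac{49598464}{136274915} - 16620} = - \frac{21988}{- \frac{2264839488836}{136274915}} = \left(-21988\right) \left(- \frac{136274915}{2264839488836}\right) = \frac{749103207755}{566209872209}$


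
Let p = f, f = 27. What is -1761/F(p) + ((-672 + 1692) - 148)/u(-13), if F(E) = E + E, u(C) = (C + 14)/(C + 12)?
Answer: -16283/18 ≈ -904.61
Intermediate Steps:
p = 27
u(C) = (14 + C)/(12 + C)
F(E) = 2*E
-1761/F(p) + ((-672 + 1692) - 148)/u(-13) = -1761/(2*27) + ((-672 + 1692) - 148)/(((14 - 13)/(12 - 13))) = -1761/54 + (1020 - 148)/((1/(-1))) = -1761*1/54 + 872/((-1*1)) = -587/18 + 872/(-1) = -587/18 + 872*(-1) = -587/18 - 872 = -16283/18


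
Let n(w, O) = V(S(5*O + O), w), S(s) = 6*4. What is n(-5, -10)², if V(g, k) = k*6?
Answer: 900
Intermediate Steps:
S(s) = 24
V(g, k) = 6*k
n(w, O) = 6*w
n(-5, -10)² = (6*(-5))² = (-30)² = 900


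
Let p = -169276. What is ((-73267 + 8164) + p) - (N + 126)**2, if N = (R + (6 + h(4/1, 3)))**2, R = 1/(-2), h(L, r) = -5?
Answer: -4005089/16 ≈ -2.5032e+5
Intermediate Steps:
R = -1/2 ≈ -0.50000
N = 1/4 (N = (-1/2 + (6 - 5))**2 = (-1/2 + 1)**2 = (1/2)**2 = 1/4 ≈ 0.25000)
((-73267 + 8164) + p) - (N + 126)**2 = ((-73267 + 8164) - 169276) - (1/4 + 126)**2 = (-65103 - 169276) - (505/4)**2 = -234379 - 1*255025/16 = -234379 - 255025/16 = -4005089/16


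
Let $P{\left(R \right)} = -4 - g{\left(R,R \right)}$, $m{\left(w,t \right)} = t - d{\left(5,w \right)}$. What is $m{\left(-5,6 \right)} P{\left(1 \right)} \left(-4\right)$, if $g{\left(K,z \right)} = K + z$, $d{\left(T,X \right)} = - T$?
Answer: $264$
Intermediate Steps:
$m{\left(w,t \right)} = 5 + t$ ($m{\left(w,t \right)} = t - \left(-1\right) 5 = t - -5 = t + 5 = 5 + t$)
$P{\left(R \right)} = -4 - 2 R$ ($P{\left(R \right)} = -4 - \left(R + R\right) = -4 - 2 R$)
$m{\left(-5,6 \right)} P{\left(1 \right)} \left(-4\right) = \left(5 + 6\right) \left(-4 - 2\right) \left(-4\right) = 11 \left(-4 - 2\right) \left(-4\right) = 11 \left(-6\right) \left(-4\right) = \left(-66\right) \left(-4\right) = 264$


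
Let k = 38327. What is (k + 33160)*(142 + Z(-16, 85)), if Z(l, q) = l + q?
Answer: 15083757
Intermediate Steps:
(k + 33160)*(142 + Z(-16, 85)) = (38327 + 33160)*(142 + (-16 + 85)) = 71487*(142 + 69) = 71487*211 = 15083757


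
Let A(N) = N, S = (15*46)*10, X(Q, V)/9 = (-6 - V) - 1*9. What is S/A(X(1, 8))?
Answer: -100/3 ≈ -33.333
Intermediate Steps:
X(Q, V) = -135 - 9*V (X(Q, V) = 9*((-6 - V) - 1*9) = 9*((-6 - V) - 9) = 9*(-15 - V) = -135 - 9*V)
S = 6900 (S = 690*10 = 6900)
S/A(X(1, 8)) = 6900/(-135 - 9*8) = 6900/(-135 - 72) = 6900/(-207) = 6900*(-1/207) = -100/3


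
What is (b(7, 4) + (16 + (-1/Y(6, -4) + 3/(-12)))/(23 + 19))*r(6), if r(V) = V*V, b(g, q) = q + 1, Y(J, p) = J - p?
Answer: 13539/70 ≈ 193.41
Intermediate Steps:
b(g, q) = 1 + q
r(V) = V**2
(b(7, 4) + (16 + (-1/Y(6, -4) + 3/(-12)))/(23 + 19))*r(6) = ((1 + 4) + (16 + (-1/(6 - 1*(-4)) + 3/(-12)))/(23 + 19))*6**2 = (5 + (16 + (-1/(6 + 4) + 3*(-1/12)))/42)*36 = (5 + (16 + (-1/10 - 1/4))*(1/42))*36 = (5 + (16 - 7/20)*(1/42))*36 = (5 + (313/20)*(1/42))*36 = (5 + 313/840)*36 = (4513/840)*36 = 13539/70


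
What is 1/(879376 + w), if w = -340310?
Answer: 1/539066 ≈ 1.8551e-6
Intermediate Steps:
1/(879376 + w) = 1/(879376 - 340310) = 1/539066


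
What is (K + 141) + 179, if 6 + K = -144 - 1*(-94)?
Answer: 264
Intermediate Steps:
K = -56 (K = -6 + (-144 - 1*(-94)) = -6 + (-144 + 94) = -6 - 50 = -56)
(K + 141) + 179 = (-56 + 141) + 179 = 85 + 179 = 264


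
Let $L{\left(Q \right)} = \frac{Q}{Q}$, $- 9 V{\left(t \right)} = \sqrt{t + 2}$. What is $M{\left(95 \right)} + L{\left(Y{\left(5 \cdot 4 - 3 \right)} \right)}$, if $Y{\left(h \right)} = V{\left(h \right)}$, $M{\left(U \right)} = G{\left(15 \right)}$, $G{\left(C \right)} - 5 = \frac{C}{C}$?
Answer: $7$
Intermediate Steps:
$G{\left(C \right)} = 6$ ($G{\left(C \right)} = 5 + \frac{C}{C} = 5 + 1 = 6$)
$V{\left(t \right)} = - \frac{\sqrt{2 + t}}{9}$ ($V{\left(t \right)} = - \frac{\sqrt{t + 2}}{9} = - \frac{\sqrt{2 + t}}{9}$)
$M{\left(U \right)} = 6$
$Y{\left(h \right)} = - \frac{\sqrt{2 + h}}{9}$
$L{\left(Q \right)} = 1$
$M{\left(95 \right)} + L{\left(Y{\left(5 \cdot 4 - 3 \right)} \right)} = 6 + 1 = 7$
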